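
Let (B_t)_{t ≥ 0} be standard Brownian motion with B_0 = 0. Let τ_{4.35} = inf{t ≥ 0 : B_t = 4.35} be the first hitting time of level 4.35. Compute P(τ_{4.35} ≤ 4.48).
P(τ_{4.35} ≤ 4.48) = 2(1 − Φ(4.35/√4.48)) = 2(1 − Φ(2.0552)) ≈ 0.0399

By the reflection principle for standard BM, P(τ_b ≤ t) = 2 · P(B_t ≥ b). Since B_t ~ N(0, t), P(B_t ≥ 4.35) = 1 − Φ(4.35/√t) = 1 − Φ(4.35/√4.48) = 1 − Φ(2.0552) ≈ 0.01993. Doubling: P(τ_{4.35} ≤ 4.48) ≈ 2 · 0.01993 = 0.03986 ≈ 0.0399.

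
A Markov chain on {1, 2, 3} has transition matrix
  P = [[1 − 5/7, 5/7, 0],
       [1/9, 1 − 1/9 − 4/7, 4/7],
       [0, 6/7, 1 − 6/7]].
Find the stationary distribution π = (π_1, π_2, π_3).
π = (7/82, 45/82, 15/41)

This is a birth-death chain on three states, which satisfies detailed balance: π_1 · P_{12} = π_2 · P_{21} and π_2 · P_{23} = π_3 · P_{32}.
From π_1 · 5/7 = π_2 · 1/9: π_2/π_1 = (5/7)/(1/9) = 45/7.
From π_2 · 4/7 = π_3 · 6/7: π_3/π_2 = (4/7)/(6/7) = 2/3.
Take π_1 proportional to 1; then unnormalized π = (1, 45/7, 30/7). Normalize by dividing by the sum 82/7:
  π = (7/82, 45/82, 15/41).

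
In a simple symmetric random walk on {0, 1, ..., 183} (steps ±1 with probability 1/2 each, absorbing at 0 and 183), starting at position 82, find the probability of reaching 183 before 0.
P(hit 183 before 0) = 82/183

Let u_k = P(hit 183 before 0 | start at k). Then u_0 = 0, u_183 = 1, and u_k = u_{k-1}/2 + u_{k+1}/2 for 1 ≤ k ≤ 182. This harmonic recurrence is solved by u_k = k/183, giving u_82 = 82/183.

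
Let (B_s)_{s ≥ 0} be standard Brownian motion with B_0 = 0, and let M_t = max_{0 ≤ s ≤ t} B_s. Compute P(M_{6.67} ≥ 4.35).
P(M_{6.67} ≥ 4.35) = 2·P(B_{6.67} ≥ 4.35) = 2(1 − Φ(4.35/√6.67)) ≈ 0.0921

By the reflection principle for Brownian motion, P(M_t ≥ a) = 2 · P(B_t ≥ a) for a ≥ 0. Since B_t ~ N(0, t), P(B_t ≥ 4.35) = 1 − Φ(4.35/√t) = 1 − Φ(4.35/√6.67) = 1 − Φ(1.6843). So
  P(M_{6.67} ≥ 4.35) = 2(1 − Φ(1.6843)) ≈ 0.0921.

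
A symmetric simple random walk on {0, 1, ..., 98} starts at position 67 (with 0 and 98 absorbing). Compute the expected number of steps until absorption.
E[τ | X_0 = 67] = 2077

Let v_k = E[τ | X_0 = k]. Boundary: v_0 = v_98 = 0. Recurrence: v_k = 1 + (v_{k-1} + v_{k+1})/2 for 1 ≤ k ≤ 97. The particular solution to v_k − (v_{k-1} + v_{k+1})/2 = 1 is v_k = −k^2. Adding homogeneous solution A + B k and matching boundaries gives v_k = k (98 − k). Substituting k = 67: v_67 = 67 · 31 = 2077.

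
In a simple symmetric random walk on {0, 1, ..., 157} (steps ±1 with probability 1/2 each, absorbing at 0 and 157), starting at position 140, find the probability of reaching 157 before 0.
P(hit 157 before 0) = 140/157

Let u_k = P(hit 157 before 0 | start at k). Then u_0 = 0, u_157 = 1, and u_k = u_{k-1}/2 + u_{k+1}/2 for 1 ≤ k ≤ 156. This harmonic recurrence is solved by u_k = k/157, giving u_140 = 140/157.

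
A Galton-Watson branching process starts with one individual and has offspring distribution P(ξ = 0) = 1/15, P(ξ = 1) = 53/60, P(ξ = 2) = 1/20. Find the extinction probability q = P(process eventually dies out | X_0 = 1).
q = 1

Mean offspring μ = 0·1/15 + 1·53/60 + 2·1/20 = 59/60 ≤ 1. For μ ≤ 1 with offspring not concentrated at 1, the Galton-Watson process goes extinct almost surely, so q = 1.
(Algebraic check: The pgf is f(s) = 1/15 + 53/60·s + 1/20·s². The extinction probability q is the smallest fixed point of f in [0, 1]. Setting s = f(s):
  1/20·s² + (53/60 − 1)·s + 1/15 = 0
  1/20·s² − (1/15 + 1/20)·s + 1/15 = 0
which factors as (s − 1)·(1/20·s − 1/15) = 0, giving roots s = 1 and s = (1/15)/(1/20) = 4/3. Since 4/3 ≥ 1, the smallest root in [0, 1] is s = 1.)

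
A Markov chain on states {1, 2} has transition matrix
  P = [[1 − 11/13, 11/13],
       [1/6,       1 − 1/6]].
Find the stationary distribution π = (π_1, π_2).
π_1 = 13/79, π_2 = 66/79

Solve πP = π with π_1 + π_2 = 1. From πP = π: π_1 · (1 − 11/13) + π_2 · 1/6 = π_1 ⇒ π_2 · 1/6 = π_1 · 11/13 ⇒ π_2/π_1 = (11/13)/(1/6) = 66/13. Together with π_1 + π_2 = 1:
  π_1 = (1/6)/(11/13 + 1/6) = (1/6)/(79/78) = 13/79,
  π_2 = (11/13)/(11/13 + 1/6) = (11/13)/(79/78) = 66/79.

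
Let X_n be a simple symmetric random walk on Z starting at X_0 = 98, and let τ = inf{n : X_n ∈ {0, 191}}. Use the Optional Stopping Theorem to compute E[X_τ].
E[X_τ] = 98

X_n is a martingale and τ is a bounded-mean stopping time (indeed τ is finite a.s. with bounded expectation since the walk is in a bounded region). By the OST, E[X_τ] = E[X_0] = 98. Equivalently: E[X_τ] = 191 · P(hit 191 first) + 0 · P(hit 0 first) = 191 · (98/191) = 98.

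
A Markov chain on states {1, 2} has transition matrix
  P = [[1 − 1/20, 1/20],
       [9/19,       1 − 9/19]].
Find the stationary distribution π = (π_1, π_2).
π_1 = 180/199, π_2 = 19/199

Solve πP = π with π_1 + π_2 = 1. From πP = π: π_1 · (1 − 1/20) + π_2 · 9/19 = π_1 ⇒ π_2 · 9/19 = π_1 · 1/20 ⇒ π_2/π_1 = (1/20)/(9/19) = 19/180. Together with π_1 + π_2 = 1:
  π_1 = (9/19)/(1/20 + 9/19) = (9/19)/(199/380) = 180/199,
  π_2 = (1/20)/(1/20 + 9/19) = (1/20)/(199/380) = 19/199.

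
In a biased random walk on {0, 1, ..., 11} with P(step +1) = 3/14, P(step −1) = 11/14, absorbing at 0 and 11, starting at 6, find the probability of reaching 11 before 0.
P(hit 11 before 0) = (1 − (11/3)^6) / (1 − (11/3)^11) = 53789022/35663936683

Let u_k denote P(reach 11 before 0 | start at k). Boundary: u_0 = 0, u_11 = 1. Recurrence: u_k = 3/14·u_{k+1} + 11/14·u_{k-1} for 1 ≤ k ≤ 10. Try u_k = A + B·r^k with r = q/p = (11/14)/(3/14) = 11/3. Substitution satisfies the recurrence; boundary conditions give:
  u_k = (1 − r^k) / (1 − r^N) = (1 − (11/3)^6) / (1 − (11/3)^11) = 53789022/35663936683.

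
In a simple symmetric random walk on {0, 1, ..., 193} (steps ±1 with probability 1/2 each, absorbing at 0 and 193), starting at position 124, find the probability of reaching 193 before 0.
P(hit 193 before 0) = 124/193

Let u_k = P(hit 193 before 0 | start at k). Then u_0 = 0, u_193 = 1, and u_k = u_{k-1}/2 + u_{k+1}/2 for 1 ≤ k ≤ 192. This harmonic recurrence is solved by u_k = k/193, giving u_124 = 124/193.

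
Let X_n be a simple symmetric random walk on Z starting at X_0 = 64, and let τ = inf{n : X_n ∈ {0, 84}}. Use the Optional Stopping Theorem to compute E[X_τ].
E[X_τ] = 64

X_n is a martingale and τ is a bounded-mean stopping time (indeed τ is finite a.s. with bounded expectation since the walk is in a bounded region). By the OST, E[X_τ] = E[X_0] = 64. Equivalently: E[X_τ] = 84 · P(hit 84 first) + 0 · P(hit 0 first) = 84 · (64/84) = 64.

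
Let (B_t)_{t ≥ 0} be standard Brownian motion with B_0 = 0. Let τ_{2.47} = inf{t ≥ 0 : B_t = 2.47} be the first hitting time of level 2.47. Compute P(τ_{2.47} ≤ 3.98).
P(τ_{2.47} ≤ 3.98) = 2(1 − Φ(2.47/√3.98)) = 2(1 − Φ(1.2381)) ≈ 0.2157

By the reflection principle for standard BM, P(τ_b ≤ t) = 2 · P(B_t ≥ b). Since B_t ~ N(0, t), P(B_t ≥ 2.47) = 1 − Φ(2.47/√t) = 1 − Φ(2.47/√3.98) = 1 − Φ(1.2381) ≈ 0.10784. Doubling: P(τ_{2.47} ≤ 3.98) ≈ 2 · 0.10784 = 0.21568 ≈ 0.2157.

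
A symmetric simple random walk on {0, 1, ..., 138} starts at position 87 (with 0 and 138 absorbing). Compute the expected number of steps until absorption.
E[τ | X_0 = 87] = 4437

Let v_k = E[τ | X_0 = k]. Boundary: v_0 = v_138 = 0. Recurrence: v_k = 1 + (v_{k-1} + v_{k+1})/2 for 1 ≤ k ≤ 137. The particular solution to v_k − (v_{k-1} + v_{k+1})/2 = 1 is v_k = −k^2. Adding homogeneous solution A + B k and matching boundaries gives v_k = k (138 − k). Substituting k = 87: v_87 = 87 · 51 = 4437.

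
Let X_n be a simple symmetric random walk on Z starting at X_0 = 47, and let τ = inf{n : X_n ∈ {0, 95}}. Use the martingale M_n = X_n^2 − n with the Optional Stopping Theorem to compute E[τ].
E[τ] = 2256

M_n = X_n^2 − n is a martingale (since E[X_{n+1}^2 | F_n] = X_n^2 + 1). By OST (τ has finite mean in a bounded region), E[M_τ] = E[M_0] = X_0^2 − 0 = 47^2 = 2209. Also E[M_τ] = E[X_τ^2] − E[τ]. The walk exits at 0 or 95, with P(hit 95 first) = 47/95, so E[X_τ^2] = 95^2 · 47/95 + 0 = 4465. Thus E[τ] = E[X_τ^2] − E[M_τ] = 4465 − 2209 = 2256 = 47(95 − 47) = 2256.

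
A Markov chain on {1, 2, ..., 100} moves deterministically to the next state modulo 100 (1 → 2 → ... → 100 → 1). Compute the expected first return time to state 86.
E[T_86 | X_0 = 86] = 100

The chain cycles deterministically, so starting at state 86 it returns in exactly 100 steps. Equivalently, the stationary distribution is uniform π_j = 1/100 for every state j, so by Kac's formula E[T_86] = 1/π_86 = 100.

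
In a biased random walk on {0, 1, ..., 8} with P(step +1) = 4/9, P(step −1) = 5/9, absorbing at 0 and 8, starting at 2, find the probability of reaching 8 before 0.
P(hit 8 before 0) = (1 − (5/4)^2) / (1 − (5/4)^8) = 4096/36121

Let u_k denote P(reach 8 before 0 | start at k). Boundary: u_0 = 0, u_8 = 1. Recurrence: u_k = 4/9·u_{k+1} + 5/9·u_{k-1} for 1 ≤ k ≤ 7. Try u_k = A + B·r^k with r = q/p = (5/9)/(4/9) = 5/4. Substitution satisfies the recurrence; boundary conditions give:
  u_k = (1 − r^k) / (1 − r^N) = (1 − (5/4)^2) / (1 − (5/4)^8) = 4096/36121.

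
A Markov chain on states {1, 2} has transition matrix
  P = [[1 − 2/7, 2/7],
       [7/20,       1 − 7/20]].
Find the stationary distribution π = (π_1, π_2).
π_1 = 49/89, π_2 = 40/89

Solve πP = π with π_1 + π_2 = 1. From πP = π: π_1 · (1 − 2/7) + π_2 · 7/20 = π_1 ⇒ π_2 · 7/20 = π_1 · 2/7 ⇒ π_2/π_1 = (2/7)/(7/20) = 40/49. Together with π_1 + π_2 = 1:
  π_1 = (7/20)/(2/7 + 7/20) = (7/20)/(89/140) = 49/89,
  π_2 = (2/7)/(2/7 + 7/20) = (2/7)/(89/140) = 40/89.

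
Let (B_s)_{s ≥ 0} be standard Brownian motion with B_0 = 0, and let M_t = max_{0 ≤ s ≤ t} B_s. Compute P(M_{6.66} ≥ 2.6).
P(M_{6.66} ≥ 2.6) = 2·P(B_{6.66} ≥ 2.6) = 2(1 − Φ(2.6/√6.66)) ≈ 0.3137

By the reflection principle for Brownian motion, P(M_t ≥ a) = 2 · P(B_t ≥ a) for a ≥ 0. Since B_t ~ N(0, t), P(B_t ≥ 2.6) = 1 − Φ(2.6/√t) = 1 − Φ(2.6/√6.66) = 1 − Φ(1.0075). So
  P(M_{6.66} ≥ 2.6) = 2(1 − Φ(1.0075)) ≈ 0.3137.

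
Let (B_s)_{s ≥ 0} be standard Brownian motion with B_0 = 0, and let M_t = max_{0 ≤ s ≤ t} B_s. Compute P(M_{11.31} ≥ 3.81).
P(M_{11.31} ≥ 3.81) = 2·P(B_{11.31} ≥ 3.81) = 2(1 − Φ(3.81/√11.31)) ≈ 0.2573

By the reflection principle for Brownian motion, P(M_t ≥ a) = 2 · P(B_t ≥ a) for a ≥ 0. Since B_t ~ N(0, t), P(B_t ≥ 3.81) = 1 − Φ(3.81/√t) = 1 − Φ(3.81/√11.31) = 1 − Φ(1.1329). So
  P(M_{11.31} ≥ 3.81) = 2(1 − Φ(1.1329)) ≈ 0.2573.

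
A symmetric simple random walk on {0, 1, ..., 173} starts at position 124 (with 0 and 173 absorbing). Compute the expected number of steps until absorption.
E[τ | X_0 = 124] = 6076

Let v_k = E[τ | X_0 = k]. Boundary: v_0 = v_173 = 0. Recurrence: v_k = 1 + (v_{k-1} + v_{k+1})/2 for 1 ≤ k ≤ 172. The particular solution to v_k − (v_{k-1} + v_{k+1})/2 = 1 is v_k = −k^2. Adding homogeneous solution A + B k and matching boundaries gives v_k = k (173 − k). Substituting k = 124: v_124 = 124 · 49 = 6076.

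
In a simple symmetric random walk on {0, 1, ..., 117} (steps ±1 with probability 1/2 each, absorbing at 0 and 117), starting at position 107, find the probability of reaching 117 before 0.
P(hit 117 before 0) = 107/117

Let u_k = P(hit 117 before 0 | start at k). Then u_0 = 0, u_117 = 1, and u_k = u_{k-1}/2 + u_{k+1}/2 for 1 ≤ k ≤ 116. This harmonic recurrence is solved by u_k = k/117, giving u_107 = 107/117.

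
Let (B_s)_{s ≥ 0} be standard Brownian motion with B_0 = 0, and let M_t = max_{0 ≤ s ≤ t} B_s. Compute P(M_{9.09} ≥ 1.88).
P(M_{9.09} ≥ 1.88) = 2·P(B_{9.09} ≥ 1.88) = 2(1 − Φ(1.88/√9.09)) ≈ 0.5329

By the reflection principle for Brownian motion, P(M_t ≥ a) = 2 · P(B_t ≥ a) for a ≥ 0. Since B_t ~ N(0, t), P(B_t ≥ 1.88) = 1 − Φ(1.88/√t) = 1 − Φ(1.88/√9.09) = 1 − Φ(0.6236). So
  P(M_{9.09} ≥ 1.88) = 2(1 − Φ(0.6236)) ≈ 0.5329.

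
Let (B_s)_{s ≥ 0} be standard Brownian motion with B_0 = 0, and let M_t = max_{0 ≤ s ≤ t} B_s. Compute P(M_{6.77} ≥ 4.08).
P(M_{6.77} ≥ 4.08) = 2·P(B_{6.77} ≥ 4.08) = 2(1 − Φ(4.08/√6.77)) ≈ 0.1169

By the reflection principle for Brownian motion, P(M_t ≥ a) = 2 · P(B_t ≥ a) for a ≥ 0. Since B_t ~ N(0, t), P(B_t ≥ 4.08) = 1 − Φ(4.08/√t) = 1 − Φ(4.08/√6.77) = 1 − Φ(1.5681). So
  P(M_{6.77} ≥ 4.08) = 2(1 − Φ(1.5681)) ≈ 0.1169.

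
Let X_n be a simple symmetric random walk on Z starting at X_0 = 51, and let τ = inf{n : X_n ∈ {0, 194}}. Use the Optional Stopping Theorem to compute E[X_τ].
E[X_τ] = 51

X_n is a martingale and τ is a bounded-mean stopping time (indeed τ is finite a.s. with bounded expectation since the walk is in a bounded region). By the OST, E[X_τ] = E[X_0] = 51. Equivalently: E[X_τ] = 194 · P(hit 194 first) + 0 · P(hit 0 first) = 194 · (51/194) = 51.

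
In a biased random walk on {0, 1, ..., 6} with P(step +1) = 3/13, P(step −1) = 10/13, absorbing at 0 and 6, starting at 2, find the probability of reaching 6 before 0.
P(hit 6 before 0) = (1 − (10/3)^2) / (1 − (10/3)^6) = 81/10981

Let u_k denote P(reach 6 before 0 | start at k). Boundary: u_0 = 0, u_6 = 1. Recurrence: u_k = 3/13·u_{k+1} + 10/13·u_{k-1} for 1 ≤ k ≤ 5. Try u_k = A + B·r^k with r = q/p = (10/13)/(3/13) = 10/3. Substitution satisfies the recurrence; boundary conditions give:
  u_k = (1 − r^k) / (1 − r^N) = (1 − (10/3)^2) / (1 − (10/3)^6) = 81/10981.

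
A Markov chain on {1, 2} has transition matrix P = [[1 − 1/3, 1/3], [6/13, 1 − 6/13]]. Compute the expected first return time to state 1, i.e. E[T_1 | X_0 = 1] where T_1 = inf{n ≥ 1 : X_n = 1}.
E[T_1 | X_0 = 1] = 1/π_1 = 31/18

For an irreducible recurrent Markov chain with stationary distribution π, E[T_i | X_0 = i] = 1/π_i (Kac's formula). Here π_1 = (6/13)/(1/3 + 6/13) = (6/13)/(31/39) = 18/31, so E[T_1 | X_0 = 1] = 1/π_1 = (1/3 + 6/13)/(6/13) = (31/39)/(6/13) = 31/18.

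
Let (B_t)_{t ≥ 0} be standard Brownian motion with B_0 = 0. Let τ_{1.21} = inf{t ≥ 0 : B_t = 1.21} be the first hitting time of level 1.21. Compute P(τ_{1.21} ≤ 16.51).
P(τ_{1.21} ≤ 16.51) = 2(1 − Φ(1.21/√16.51)) = 2(1 − Φ(0.2978)) ≈ 0.7659

By the reflection principle for standard BM, P(τ_b ≤ t) = 2 · P(B_t ≥ b). Since B_t ~ N(0, t), P(B_t ≥ 1.21) = 1 − Φ(1.21/√t) = 1 − Φ(1.21/√16.51) = 1 − Φ(0.2978) ≈ 0.38293. Doubling: P(τ_{1.21} ≤ 16.51) ≈ 2 · 0.38293 = 0.76586 ≈ 0.7659.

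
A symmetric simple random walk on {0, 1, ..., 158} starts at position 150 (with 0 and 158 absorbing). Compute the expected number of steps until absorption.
E[τ | X_0 = 150] = 1200

Let v_k = E[τ | X_0 = k]. Boundary: v_0 = v_158 = 0. Recurrence: v_k = 1 + (v_{k-1} + v_{k+1})/2 for 1 ≤ k ≤ 157. The particular solution to v_k − (v_{k-1} + v_{k+1})/2 = 1 is v_k = −k^2. Adding homogeneous solution A + B k and matching boundaries gives v_k = k (158 − k). Substituting k = 150: v_150 = 150 · 8 = 1200.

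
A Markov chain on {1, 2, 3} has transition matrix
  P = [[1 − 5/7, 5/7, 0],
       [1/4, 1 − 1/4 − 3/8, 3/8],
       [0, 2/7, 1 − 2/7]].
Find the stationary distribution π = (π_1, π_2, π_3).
π = (28/213, 80/213, 35/71)

This is a birth-death chain on three states, which satisfies detailed balance: π_1 · P_{12} = π_2 · P_{21} and π_2 · P_{23} = π_3 · P_{32}.
From π_1 · 5/7 = π_2 · 1/4: π_2/π_1 = (5/7)/(1/4) = 20/7.
From π_2 · 3/8 = π_3 · 2/7: π_3/π_2 = (3/8)/(2/7) = 21/16.
Take π_1 proportional to 1; then unnormalized π = (1, 20/7, 15/4). Normalize by dividing by the sum 213/28:
  π = (28/213, 80/213, 35/71).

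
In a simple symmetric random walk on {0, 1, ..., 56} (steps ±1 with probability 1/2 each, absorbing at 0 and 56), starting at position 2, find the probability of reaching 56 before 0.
P(hit 56 before 0) = 2/56 = 1/28

Let u_k = P(hit 56 before 0 | start at k). Then u_0 = 0, u_56 = 1, and u_k = u_{k-1}/2 + u_{k+1}/2 for 1 ≤ k ≤ 55. This harmonic recurrence is solved by u_k = k/56, giving u_2 = 2/56 = 1/28.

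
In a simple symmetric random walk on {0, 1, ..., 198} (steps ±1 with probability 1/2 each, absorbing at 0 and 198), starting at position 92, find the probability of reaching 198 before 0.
P(hit 198 before 0) = 92/198 = 46/99

Let u_k = P(hit 198 before 0 | start at k). Then u_0 = 0, u_198 = 1, and u_k = u_{k-1}/2 + u_{k+1}/2 for 1 ≤ k ≤ 197. This harmonic recurrence is solved by u_k = k/198, giving u_92 = 92/198 = 46/99.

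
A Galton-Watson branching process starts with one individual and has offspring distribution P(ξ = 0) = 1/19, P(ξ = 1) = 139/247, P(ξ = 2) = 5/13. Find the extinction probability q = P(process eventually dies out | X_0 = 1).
q = 13/95

The pgf is f(s) = 1/19 + 139/247·s + 5/13·s². The extinction probability q is the smallest fixed point of f in [0, 1]. Setting s = f(s):
  5/13·s² + (139/247 − 1)·s + 1/19 = 0
  5/13·s² − (1/19 + 5/13)·s + 1/19 = 0
which factors as (s − 1)·(5/13·s − 1/19) = 0, giving roots s = 1 and s = (1/19)/(5/13) = 13/95.
Mean offspring μ = 139/247 + 2·5/13 = 329/247 > 1 (supercritical), so q < 1. The extinction probability is the smaller root: q = (1/19)/(5/13) = 13/95.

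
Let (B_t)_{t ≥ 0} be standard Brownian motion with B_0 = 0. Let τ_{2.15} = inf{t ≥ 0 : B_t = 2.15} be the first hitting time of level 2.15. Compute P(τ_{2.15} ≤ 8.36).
P(τ_{2.15} ≤ 8.36) = 2(1 − Φ(2.15/√8.36)) = 2(1 − Φ(0.7436)) ≈ 0.4571

By the reflection principle for standard BM, P(τ_b ≤ t) = 2 · P(B_t ≥ b). Since B_t ~ N(0, t), P(B_t ≥ 2.15) = 1 − Φ(2.15/√t) = 1 − Φ(2.15/√8.36) = 1 − Φ(0.7436) ≈ 0.22856. Doubling: P(τ_{2.15} ≤ 8.36) ≈ 2 · 0.22856 = 0.45712 ≈ 0.4571.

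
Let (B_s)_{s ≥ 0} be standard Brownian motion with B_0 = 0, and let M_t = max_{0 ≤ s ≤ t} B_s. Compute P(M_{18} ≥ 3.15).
P(M_{18} ≥ 3.15) = 2·P(B_{18} ≥ 3.15) = 2(1 − Φ(3.15/√18)) ≈ 0.4578

By the reflection principle for Brownian motion, P(M_t ≥ a) = 2 · P(B_t ≥ a) for a ≥ 0. Since B_t ~ N(0, t), P(B_t ≥ 3.15) = 1 − Φ(3.15/√t) = 1 − Φ(3.15/√18) = 1 − Φ(0.7425). So
  P(M_{18} ≥ 3.15) = 2(1 − Φ(0.7425)) ≈ 0.4578.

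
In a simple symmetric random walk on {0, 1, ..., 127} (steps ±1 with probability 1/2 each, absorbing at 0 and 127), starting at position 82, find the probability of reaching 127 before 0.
P(hit 127 before 0) = 82/127

Let u_k = P(hit 127 before 0 | start at k). Then u_0 = 0, u_127 = 1, and u_k = u_{k-1}/2 + u_{k+1}/2 for 1 ≤ k ≤ 126. This harmonic recurrence is solved by u_k = k/127, giving u_82 = 82/127.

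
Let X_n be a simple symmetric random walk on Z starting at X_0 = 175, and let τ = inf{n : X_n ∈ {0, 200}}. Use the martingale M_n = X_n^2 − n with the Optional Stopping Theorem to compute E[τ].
E[τ] = 4375

M_n = X_n^2 − n is a martingale (since E[X_{n+1}^2 | F_n] = X_n^2 + 1). By OST (τ has finite mean in a bounded region), E[M_τ] = E[M_0] = X_0^2 − 0 = 175^2 = 30625. Also E[M_τ] = E[X_τ^2] − E[τ]. The walk exits at 0 or 200, with P(hit 200 first) = 175/200, so E[X_τ^2] = 200^2 · 175/200 + 0 = 35000. Thus E[τ] = E[X_τ^2] − E[M_τ] = 35000 − 30625 = 4375 = 175(200 − 175) = 4375.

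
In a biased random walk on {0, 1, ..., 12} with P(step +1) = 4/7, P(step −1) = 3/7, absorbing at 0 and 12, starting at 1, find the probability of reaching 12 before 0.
P(hit 12 before 0) = (1 − (3/4)^1) / (1 − (3/4)^12) = 4194304/16245775

Let u_k denote P(reach 12 before 0 | start at k). Boundary: u_0 = 0, u_12 = 1. Recurrence: u_k = 4/7·u_{k+1} + 3/7·u_{k-1} for 1 ≤ k ≤ 11. Try u_k = A + B·r^k with r = q/p = (3/7)/(4/7) = 3/4. Substitution satisfies the recurrence; boundary conditions give:
  u_k = (1 − r^k) / (1 − r^N) = (1 − (3/4)^1) / (1 − (3/4)^12) = 4194304/16245775.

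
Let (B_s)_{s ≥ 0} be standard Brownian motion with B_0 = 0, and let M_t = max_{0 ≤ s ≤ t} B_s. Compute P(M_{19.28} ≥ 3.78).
P(M_{19.28} ≥ 3.78) = 2·P(B_{19.28} ≥ 3.78) = 2(1 − Φ(3.78/√19.28)) ≈ 0.3893

By the reflection principle for Brownian motion, P(M_t ≥ a) = 2 · P(B_t ≥ a) for a ≥ 0. Since B_t ~ N(0, t), P(B_t ≥ 3.78) = 1 − Φ(3.78/√t) = 1 − Φ(3.78/√19.28) = 1 − Φ(0.8609). So
  P(M_{19.28} ≥ 3.78) = 2(1 − Φ(0.8609)) ≈ 0.3893.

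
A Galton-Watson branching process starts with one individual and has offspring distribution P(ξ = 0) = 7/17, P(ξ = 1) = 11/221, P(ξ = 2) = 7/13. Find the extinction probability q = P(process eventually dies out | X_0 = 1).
q = 13/17

The pgf is f(s) = 7/17 + 11/221·s + 7/13·s². The extinction probability q is the smallest fixed point of f in [0, 1]. Setting s = f(s):
  7/13·s² + (11/221 − 1)·s + 7/17 = 0
  7/13·s² − (7/17 + 7/13)·s + 7/17 = 0
which factors as (s − 1)·(7/13·s − 7/17) = 0, giving roots s = 1 and s = (7/17)/(7/13) = 13/17.
Mean offspring μ = 11/221 + 2·7/13 = 249/221 > 1 (supercritical), so q < 1. The extinction probability is the smaller root: q = (7/17)/(7/13) = 13/17.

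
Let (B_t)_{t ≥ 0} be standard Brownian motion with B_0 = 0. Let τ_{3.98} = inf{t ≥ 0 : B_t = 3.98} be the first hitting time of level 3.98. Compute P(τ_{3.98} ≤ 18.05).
P(τ_{3.98} ≤ 18.05) = 2(1 − Φ(3.98/√18.05)) = 2(1 − Φ(0.9368)) ≈ 0.3489

By the reflection principle for standard BM, P(τ_b ≤ t) = 2 · P(B_t ≥ b). Since B_t ~ N(0, t), P(B_t ≥ 3.98) = 1 − Φ(3.98/√t) = 1 − Φ(3.98/√18.05) = 1 − Φ(0.9368) ≈ 0.17443. Doubling: P(τ_{3.98} ≤ 18.05) ≈ 2 · 0.17443 = 0.34886 ≈ 0.3489.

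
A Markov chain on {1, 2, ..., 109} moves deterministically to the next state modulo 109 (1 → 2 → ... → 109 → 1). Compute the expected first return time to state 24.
E[T_24 | X_0 = 24] = 109

The chain cycles deterministically, so starting at state 24 it returns in exactly 109 steps. Equivalently, the stationary distribution is uniform π_j = 1/109 for every state j, so by Kac's formula E[T_24] = 1/π_24 = 109.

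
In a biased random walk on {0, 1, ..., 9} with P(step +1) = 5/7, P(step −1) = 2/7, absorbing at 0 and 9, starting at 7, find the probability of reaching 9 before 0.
P(hit 9 before 0) = (1 − (2/5)^7) / (1 − (2/5)^9) = 649975/650871

Let u_k denote P(reach 9 before 0 | start at k). Boundary: u_0 = 0, u_9 = 1. Recurrence: u_k = 5/7·u_{k+1} + 2/7·u_{k-1} for 1 ≤ k ≤ 8. Try u_k = A + B·r^k with r = q/p = (2/7)/(5/7) = 2/5. Substitution satisfies the recurrence; boundary conditions give:
  u_k = (1 − r^k) / (1 − r^N) = (1 − (2/5)^7) / (1 − (2/5)^9) = 649975/650871.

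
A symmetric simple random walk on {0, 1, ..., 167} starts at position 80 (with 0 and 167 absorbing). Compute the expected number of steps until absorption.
E[τ | X_0 = 80] = 6960

Let v_k = E[τ | X_0 = k]. Boundary: v_0 = v_167 = 0. Recurrence: v_k = 1 + (v_{k-1} + v_{k+1})/2 for 1 ≤ k ≤ 166. The particular solution to v_k − (v_{k-1} + v_{k+1})/2 = 1 is v_k = −k^2. Adding homogeneous solution A + B k and matching boundaries gives v_k = k (167 − k). Substituting k = 80: v_80 = 80 · 87 = 6960.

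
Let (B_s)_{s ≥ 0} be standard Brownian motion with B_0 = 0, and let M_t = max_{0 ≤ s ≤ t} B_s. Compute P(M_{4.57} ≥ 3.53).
P(M_{4.57} ≥ 3.53) = 2·P(B_{4.57} ≥ 3.53) = 2(1 − Φ(3.53/√4.57)) ≈ 0.0987

By the reflection principle for Brownian motion, P(M_t ≥ a) = 2 · P(B_t ≥ a) for a ≥ 0. Since B_t ~ N(0, t), P(B_t ≥ 3.53) = 1 − Φ(3.53/√t) = 1 − Φ(3.53/√4.57) = 1 − Φ(1.6513). So
  P(M_{4.57} ≥ 3.53) = 2(1 − Φ(1.6513)) ≈ 0.0987.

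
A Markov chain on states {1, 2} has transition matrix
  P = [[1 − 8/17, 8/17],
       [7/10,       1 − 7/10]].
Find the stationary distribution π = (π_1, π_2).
π_1 = 119/199, π_2 = 80/199

Solve πP = π with π_1 + π_2 = 1. From πP = π: π_1 · (1 − 8/17) + π_2 · 7/10 = π_1 ⇒ π_2 · 7/10 = π_1 · 8/17 ⇒ π_2/π_1 = (8/17)/(7/10) = 80/119. Together with π_1 + π_2 = 1:
  π_1 = (7/10)/(8/17 + 7/10) = (7/10)/(199/170) = 119/199,
  π_2 = (8/17)/(8/17 + 7/10) = (8/17)/(199/170) = 80/199.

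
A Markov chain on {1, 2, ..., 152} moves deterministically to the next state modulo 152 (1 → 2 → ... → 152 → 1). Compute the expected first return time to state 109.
E[T_109 | X_0 = 109] = 152

The chain cycles deterministically, so starting at state 109 it returns in exactly 152 steps. Equivalently, the stationary distribution is uniform π_j = 1/152 for every state j, so by Kac's formula E[T_109] = 1/π_109 = 152.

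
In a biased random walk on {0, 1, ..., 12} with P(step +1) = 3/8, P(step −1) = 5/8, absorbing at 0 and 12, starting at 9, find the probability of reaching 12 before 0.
P(hit 12 before 0) = (1 − (5/3)^9) / (1 − (5/3)^12) = 532683/2485808

Let u_k denote P(reach 12 before 0 | start at k). Boundary: u_0 = 0, u_12 = 1. Recurrence: u_k = 3/8·u_{k+1} + 5/8·u_{k-1} for 1 ≤ k ≤ 11. Try u_k = A + B·r^k with r = q/p = (5/8)/(3/8) = 5/3. Substitution satisfies the recurrence; boundary conditions give:
  u_k = (1 − r^k) / (1 − r^N) = (1 − (5/3)^9) / (1 − (5/3)^12) = 532683/2485808.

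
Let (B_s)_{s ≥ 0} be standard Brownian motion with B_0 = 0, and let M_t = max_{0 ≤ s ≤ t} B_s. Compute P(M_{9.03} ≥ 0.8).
P(M_{9.03} ≥ 0.8) = 2·P(B_{9.03} ≥ 0.8) = 2(1 − Φ(0.8/√9.03)) ≈ 0.7901

By the reflection principle for Brownian motion, P(M_t ≥ a) = 2 · P(B_t ≥ a) for a ≥ 0. Since B_t ~ N(0, t), P(B_t ≥ 0.8) = 1 − Φ(0.8/√t) = 1 − Φ(0.8/√9.03) = 1 − Φ(0.2662). So
  P(M_{9.03} ≥ 0.8) = 2(1 − Φ(0.2662)) ≈ 0.7901.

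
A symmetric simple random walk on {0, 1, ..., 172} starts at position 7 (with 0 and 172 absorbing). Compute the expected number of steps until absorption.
E[τ | X_0 = 7] = 1155

Let v_k = E[τ | X_0 = k]. Boundary: v_0 = v_172 = 0. Recurrence: v_k = 1 + (v_{k-1} + v_{k+1})/2 for 1 ≤ k ≤ 171. The particular solution to v_k − (v_{k-1} + v_{k+1})/2 = 1 is v_k = −k^2. Adding homogeneous solution A + B k and matching boundaries gives v_k = k (172 − k). Substituting k = 7: v_7 = 7 · 165 = 1155.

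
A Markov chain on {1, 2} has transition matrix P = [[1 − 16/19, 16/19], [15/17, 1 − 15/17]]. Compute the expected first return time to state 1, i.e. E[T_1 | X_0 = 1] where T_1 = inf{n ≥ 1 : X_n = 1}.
E[T_1 | X_0 = 1] = 1/π_1 = 557/285

For an irreducible recurrent Markov chain with stationary distribution π, E[T_i | X_0 = i] = 1/π_i (Kac's formula). Here π_1 = (15/17)/(16/19 + 15/17) = (15/17)/(557/323) = 285/557, so E[T_1 | X_0 = 1] = 1/π_1 = (16/19 + 15/17)/(15/17) = (557/323)/(15/17) = 557/285.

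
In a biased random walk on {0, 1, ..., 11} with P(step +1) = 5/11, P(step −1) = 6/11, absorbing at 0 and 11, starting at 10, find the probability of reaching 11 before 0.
P(hit 11 before 0) = (1 − (6/5)^10) / (1 − (6/5)^11) = 253502755/313968931

Let u_k denote P(reach 11 before 0 | start at k). Boundary: u_0 = 0, u_11 = 1. Recurrence: u_k = 5/11·u_{k+1} + 6/11·u_{k-1} for 1 ≤ k ≤ 10. Try u_k = A + B·r^k with r = q/p = (6/11)/(5/11) = 6/5. Substitution satisfies the recurrence; boundary conditions give:
  u_k = (1 − r^k) / (1 − r^N) = (1 − (6/5)^10) / (1 − (6/5)^11) = 253502755/313968931.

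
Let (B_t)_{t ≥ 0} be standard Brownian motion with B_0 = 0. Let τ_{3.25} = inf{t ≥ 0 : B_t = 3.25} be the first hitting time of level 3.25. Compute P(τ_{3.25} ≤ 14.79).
P(τ_{3.25} ≤ 14.79) = 2(1 − Φ(3.25/√14.79)) = 2(1 − Φ(0.8451)) ≈ 0.3981

By the reflection principle for standard BM, P(τ_b ≤ t) = 2 · P(B_t ≥ b). Since B_t ~ N(0, t), P(B_t ≥ 3.25) = 1 − Φ(3.25/√t) = 1 − Φ(3.25/√14.79) = 1 − Φ(0.8451) ≈ 0.19903. Doubling: P(τ_{3.25} ≤ 14.79) ≈ 2 · 0.19903 = 0.39806 ≈ 0.3981.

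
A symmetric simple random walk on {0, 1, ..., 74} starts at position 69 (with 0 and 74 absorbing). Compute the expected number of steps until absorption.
E[τ | X_0 = 69] = 345

Let v_k = E[τ | X_0 = k]. Boundary: v_0 = v_74 = 0. Recurrence: v_k = 1 + (v_{k-1} + v_{k+1})/2 for 1 ≤ k ≤ 73. The particular solution to v_k − (v_{k-1} + v_{k+1})/2 = 1 is v_k = −k^2. Adding homogeneous solution A + B k and matching boundaries gives v_k = k (74 − k). Substituting k = 69: v_69 = 69 · 5 = 345.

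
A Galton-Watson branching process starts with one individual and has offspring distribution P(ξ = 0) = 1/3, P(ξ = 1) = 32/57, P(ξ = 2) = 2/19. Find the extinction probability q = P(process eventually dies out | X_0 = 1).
q = 1

Mean offspring μ = 0·1/3 + 1·32/57 + 2·2/19 = 44/57 ≤ 1. For μ ≤ 1 with offspring not concentrated at 1, the Galton-Watson process goes extinct almost surely, so q = 1.
(Algebraic check: The pgf is f(s) = 1/3 + 32/57·s + 2/19·s². The extinction probability q is the smallest fixed point of f in [0, 1]. Setting s = f(s):
  2/19·s² + (32/57 − 1)·s + 1/3 = 0
  2/19·s² − (1/3 + 2/19)·s + 1/3 = 0
which factors as (s − 1)·(2/19·s − 1/3) = 0, giving roots s = 1 and s = (1/3)/(2/19) = 19/6. Since 19/6 ≥ 1, the smallest root in [0, 1] is s = 1.)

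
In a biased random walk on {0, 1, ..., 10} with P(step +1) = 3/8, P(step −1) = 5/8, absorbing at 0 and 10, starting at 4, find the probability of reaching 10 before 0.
P(hit 10 before 0) = (1 − (5/3)^4) / (1 − (5/3)^10) = 24786/606661

Let u_k denote P(reach 10 before 0 | start at k). Boundary: u_0 = 0, u_10 = 1. Recurrence: u_k = 3/8·u_{k+1} + 5/8·u_{k-1} for 1 ≤ k ≤ 9. Try u_k = A + B·r^k with r = q/p = (5/8)/(3/8) = 5/3. Substitution satisfies the recurrence; boundary conditions give:
  u_k = (1 − r^k) / (1 − r^N) = (1 − (5/3)^4) / (1 − (5/3)^10) = 24786/606661.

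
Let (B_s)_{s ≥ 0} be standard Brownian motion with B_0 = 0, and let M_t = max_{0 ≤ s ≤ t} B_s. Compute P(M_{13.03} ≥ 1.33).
P(M_{13.03} ≥ 1.33) = 2·P(B_{13.03} ≥ 1.33) = 2(1 − Φ(1.33/√13.03)) ≈ 0.7125

By the reflection principle for Brownian motion, P(M_t ≥ a) = 2 · P(B_t ≥ a) for a ≥ 0. Since B_t ~ N(0, t), P(B_t ≥ 1.33) = 1 − Φ(1.33/√t) = 1 − Φ(1.33/√13.03) = 1 − Φ(0.3685). So
  P(M_{13.03} ≥ 1.33) = 2(1 − Φ(0.3685)) ≈ 0.7125.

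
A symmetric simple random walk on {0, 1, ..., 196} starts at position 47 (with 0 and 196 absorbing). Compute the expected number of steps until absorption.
E[τ | X_0 = 47] = 7003

Let v_k = E[τ | X_0 = k]. Boundary: v_0 = v_196 = 0. Recurrence: v_k = 1 + (v_{k-1} + v_{k+1})/2 for 1 ≤ k ≤ 195. The particular solution to v_k − (v_{k-1} + v_{k+1})/2 = 1 is v_k = −k^2. Adding homogeneous solution A + B k and matching boundaries gives v_k = k (196 − k). Substituting k = 47: v_47 = 47 · 149 = 7003.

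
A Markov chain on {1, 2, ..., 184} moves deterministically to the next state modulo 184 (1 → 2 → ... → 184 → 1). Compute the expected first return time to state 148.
E[T_148 | X_0 = 148] = 184

The chain cycles deterministically, so starting at state 148 it returns in exactly 184 steps. Equivalently, the stationary distribution is uniform π_j = 1/184 for every state j, so by Kac's formula E[T_148] = 1/π_148 = 184.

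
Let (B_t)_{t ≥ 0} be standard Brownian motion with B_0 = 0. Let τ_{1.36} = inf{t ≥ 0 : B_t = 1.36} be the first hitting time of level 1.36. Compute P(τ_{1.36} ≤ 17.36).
P(τ_{1.36} ≤ 17.36) = 2(1 − Φ(1.36/√17.36)) = 2(1 − Φ(0.3264)) ≈ 0.7441

By the reflection principle for standard BM, P(τ_b ≤ t) = 2 · P(B_t ≥ b). Since B_t ~ N(0, t), P(B_t ≥ 1.36) = 1 − Φ(1.36/√t) = 1 − Φ(1.36/√17.36) = 1 − Φ(0.3264) ≈ 0.37206. Doubling: P(τ_{1.36} ≤ 17.36) ≈ 2 · 0.37206 = 0.74412 ≈ 0.7441.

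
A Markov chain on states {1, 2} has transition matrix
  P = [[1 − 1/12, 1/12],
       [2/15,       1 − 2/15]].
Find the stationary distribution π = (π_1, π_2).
π_1 = 8/13, π_2 = 5/13

Solve πP = π with π_1 + π_2 = 1. From πP = π: π_1 · (1 − 1/12) + π_2 · 2/15 = π_1 ⇒ π_2 · 2/15 = π_1 · 1/12 ⇒ π_2/π_1 = (1/12)/(2/15) = 5/8. Together with π_1 + π_2 = 1:
  π_1 = (2/15)/(1/12 + 2/15) = (2/15)/(13/60) = 8/13,
  π_2 = (1/12)/(1/12 + 2/15) = (1/12)/(13/60) = 5/13.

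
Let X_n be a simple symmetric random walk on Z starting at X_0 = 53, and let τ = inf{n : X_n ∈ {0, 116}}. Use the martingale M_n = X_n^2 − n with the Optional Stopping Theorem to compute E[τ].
E[τ] = 3339

M_n = X_n^2 − n is a martingale (since E[X_{n+1}^2 | F_n] = X_n^2 + 1). By OST (τ has finite mean in a bounded region), E[M_τ] = E[M_0] = X_0^2 − 0 = 53^2 = 2809. Also E[M_τ] = E[X_τ^2] − E[τ]. The walk exits at 0 or 116, with P(hit 116 first) = 53/116, so E[X_τ^2] = 116^2 · 53/116 + 0 = 6148. Thus E[τ] = E[X_τ^2] − E[M_τ] = 6148 − 2809 = 3339 = 53(116 − 53) = 3339.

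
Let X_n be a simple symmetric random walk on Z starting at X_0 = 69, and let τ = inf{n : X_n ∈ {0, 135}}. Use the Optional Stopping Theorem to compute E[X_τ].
E[X_τ] = 69

X_n is a martingale and τ is a bounded-mean stopping time (indeed τ is finite a.s. with bounded expectation since the walk is in a bounded region). By the OST, E[X_τ] = E[X_0] = 69. Equivalently: E[X_τ] = 135 · P(hit 135 first) + 0 · P(hit 0 first) = 135 · (69/135) = 69.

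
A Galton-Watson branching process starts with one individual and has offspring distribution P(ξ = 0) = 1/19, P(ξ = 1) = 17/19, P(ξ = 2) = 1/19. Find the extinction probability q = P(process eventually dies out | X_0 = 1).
q = 1

Mean offspring μ = 0·1/19 + 1·17/19 + 2·1/19 = 1 ≤ 1. For μ ≤ 1 with offspring not concentrated at 1, the Galton-Watson process goes extinct almost surely, so q = 1.
(Algebraic check: The pgf is f(s) = 1/19 + 17/19·s + 1/19·s². The extinction probability q is the smallest fixed point of f in [0, 1]. Setting s = f(s):
  1/19·s² + (17/19 − 1)·s + 1/19 = 0
  1/19·s² − (1/19 + 1/19)·s + 1/19 = 0
which factors as (s − 1)·(1/19·s − 1/19) = 0, giving roots s = 1 and s = (1/19)/(1/19) = 1. Since 1 ≥ 1, the smallest root in [0, 1] is s = 1.)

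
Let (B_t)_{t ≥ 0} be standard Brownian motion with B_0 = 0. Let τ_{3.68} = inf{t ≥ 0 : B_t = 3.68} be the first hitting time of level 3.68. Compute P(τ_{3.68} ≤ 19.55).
P(τ_{3.68} ≤ 19.55) = 2(1 − Φ(3.68/√19.55)) = 2(1 − Φ(0.8323)) ≈ 0.4052

By the reflection principle for standard BM, P(τ_b ≤ t) = 2 · P(B_t ≥ b). Since B_t ~ N(0, t), P(B_t ≥ 3.68) = 1 − Φ(3.68/√t) = 1 − Φ(3.68/√19.55) = 1 − Φ(0.8323) ≈ 0.20262. Doubling: P(τ_{3.68} ≤ 19.55) ≈ 2 · 0.20262 = 0.40524 ≈ 0.4052.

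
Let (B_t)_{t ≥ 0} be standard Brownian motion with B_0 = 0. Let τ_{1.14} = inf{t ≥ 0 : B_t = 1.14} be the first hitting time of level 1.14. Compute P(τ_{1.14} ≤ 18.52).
P(τ_{1.14} ≤ 18.52) = 2(1 − Φ(1.14/√18.52)) = 2(1 − Φ(0.2649)) ≈ 0.7911

By the reflection principle for standard BM, P(τ_b ≤ t) = 2 · P(B_t ≥ b). Since B_t ~ N(0, t), P(B_t ≥ 1.14) = 1 − Φ(1.14/√t) = 1 − Φ(1.14/√18.52) = 1 − Φ(0.2649) ≈ 0.39554. Doubling: P(τ_{1.14} ≤ 18.52) ≈ 2 · 0.39554 = 0.79108 ≈ 0.7911.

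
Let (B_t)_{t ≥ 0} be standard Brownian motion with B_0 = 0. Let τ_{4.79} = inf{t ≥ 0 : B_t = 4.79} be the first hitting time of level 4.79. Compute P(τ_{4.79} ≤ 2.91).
P(τ_{4.79} ≤ 2.91) = 2(1 − Φ(4.79/√2.91)) = 2(1 − Φ(2.8079)) ≈ 0.0050

By the reflection principle for standard BM, P(τ_b ≤ t) = 2 · P(B_t ≥ b). Since B_t ~ N(0, t), P(B_t ≥ 4.79) = 1 − Φ(4.79/√t) = 1 − Φ(4.79/√2.91) = 1 − Φ(2.8079) ≈ 0.00249. Doubling: P(τ_{4.79} ≤ 2.91) ≈ 2 · 0.00249 = 0.00498 ≈ 0.0050.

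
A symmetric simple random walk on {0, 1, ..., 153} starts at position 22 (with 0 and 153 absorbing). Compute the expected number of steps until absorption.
E[τ | X_0 = 22] = 2882

Let v_k = E[τ | X_0 = k]. Boundary: v_0 = v_153 = 0. Recurrence: v_k = 1 + (v_{k-1} + v_{k+1})/2 for 1 ≤ k ≤ 152. The particular solution to v_k − (v_{k-1} + v_{k+1})/2 = 1 is v_k = −k^2. Adding homogeneous solution A + B k and matching boundaries gives v_k = k (153 − k). Substituting k = 22: v_22 = 22 · 131 = 2882.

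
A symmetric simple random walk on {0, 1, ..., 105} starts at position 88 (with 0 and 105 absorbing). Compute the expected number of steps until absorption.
E[τ | X_0 = 88] = 1496

Let v_k = E[τ | X_0 = k]. Boundary: v_0 = v_105 = 0. Recurrence: v_k = 1 + (v_{k-1} + v_{k+1})/2 for 1 ≤ k ≤ 104. The particular solution to v_k − (v_{k-1} + v_{k+1})/2 = 1 is v_k = −k^2. Adding homogeneous solution A + B k and matching boundaries gives v_k = k (105 − k). Substituting k = 88: v_88 = 88 · 17 = 1496.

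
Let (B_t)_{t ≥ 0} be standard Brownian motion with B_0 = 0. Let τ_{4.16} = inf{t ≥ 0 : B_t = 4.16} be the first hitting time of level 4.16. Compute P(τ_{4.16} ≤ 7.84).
P(τ_{4.16} ≤ 7.84) = 2(1 − Φ(4.16/√7.84)) = 2(1 − Φ(1.4857)) ≈ 0.1374

By the reflection principle for standard BM, P(τ_b ≤ t) = 2 · P(B_t ≥ b). Since B_t ~ N(0, t), P(B_t ≥ 4.16) = 1 − Φ(4.16/√t) = 1 − Φ(4.16/√7.84) = 1 − Φ(1.4857) ≈ 0.06868. Doubling: P(τ_{4.16} ≤ 7.84) ≈ 2 · 0.06868 = 0.13736 ≈ 0.1374.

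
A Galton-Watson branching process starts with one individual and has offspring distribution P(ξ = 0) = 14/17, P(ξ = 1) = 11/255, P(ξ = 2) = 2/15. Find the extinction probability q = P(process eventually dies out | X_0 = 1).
q = 1

Mean offspring μ = 0·14/17 + 1·11/255 + 2·2/15 = 79/255 ≤ 1. For μ ≤ 1 with offspring not concentrated at 1, the Galton-Watson process goes extinct almost surely, so q = 1.
(Algebraic check: The pgf is f(s) = 14/17 + 11/255·s + 2/15·s². The extinction probability q is the smallest fixed point of f in [0, 1]. Setting s = f(s):
  2/15·s² + (11/255 − 1)·s + 14/17 = 0
  2/15·s² − (14/17 + 2/15)·s + 14/17 = 0
which factors as (s − 1)·(2/15·s − 14/17) = 0, giving roots s = 1 and s = (14/17)/(2/15) = 105/17. Since 105/17 ≥ 1, the smallest root in [0, 1] is s = 1.)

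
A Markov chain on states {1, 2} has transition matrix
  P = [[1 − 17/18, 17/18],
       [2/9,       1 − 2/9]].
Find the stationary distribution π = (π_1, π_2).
π_1 = 4/21, π_2 = 17/21

Solve πP = π with π_1 + π_2 = 1. From πP = π: π_1 · (1 − 17/18) + π_2 · 2/9 = π_1 ⇒ π_2 · 2/9 = π_1 · 17/18 ⇒ π_2/π_1 = (17/18)/(2/9) = 17/4. Together with π_1 + π_2 = 1:
  π_1 = (2/9)/(17/18 + 2/9) = (2/9)/(7/6) = 4/21,
  π_2 = (17/18)/(17/18 + 2/9) = (17/18)/(7/6) = 17/21.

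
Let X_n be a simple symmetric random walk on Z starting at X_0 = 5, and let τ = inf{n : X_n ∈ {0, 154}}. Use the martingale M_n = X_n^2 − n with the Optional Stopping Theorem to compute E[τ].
E[τ] = 745

M_n = X_n^2 − n is a martingale (since E[X_{n+1}^2 | F_n] = X_n^2 + 1). By OST (τ has finite mean in a bounded region), E[M_τ] = E[M_0] = X_0^2 − 0 = 5^2 = 25. Also E[M_τ] = E[X_τ^2] − E[τ]. The walk exits at 0 or 154, with P(hit 154 first) = 5/154, so E[X_τ^2] = 154^2 · 5/154 + 0 = 770. Thus E[τ] = E[X_τ^2] − E[M_τ] = 770 − 25 = 745 = 5(154 − 5) = 745.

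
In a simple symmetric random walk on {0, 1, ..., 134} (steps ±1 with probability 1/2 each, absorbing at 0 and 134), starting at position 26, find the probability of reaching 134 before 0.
P(hit 134 before 0) = 26/134 = 13/67

Let u_k = P(hit 134 before 0 | start at k). Then u_0 = 0, u_134 = 1, and u_k = u_{k-1}/2 + u_{k+1}/2 for 1 ≤ k ≤ 133. This harmonic recurrence is solved by u_k = k/134, giving u_26 = 26/134 = 13/67.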